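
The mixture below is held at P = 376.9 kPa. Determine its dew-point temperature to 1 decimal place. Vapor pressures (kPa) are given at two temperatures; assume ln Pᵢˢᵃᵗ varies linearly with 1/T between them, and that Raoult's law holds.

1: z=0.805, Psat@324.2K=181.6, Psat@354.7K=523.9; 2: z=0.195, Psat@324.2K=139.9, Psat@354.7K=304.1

Dew-point temperature: Σzᵢ·P/Pᵢˢᵃᵗ(T) = 1. Interpolate ln Pᵢˢᵃᵗ = aᵢ + bᵢ/T.
  T = 324.2 K: ΣzᵢP/Pᵢˢᵃᵗ = 2.1961
  T = 354.7 K: ΣzᵢP/Pᵢˢᵃᵗ = 0.8208
  T = 339.4 K: ΣzᵢP/Pᵢˢᵃᵗ = 1.3128
  T = 347.0 K: ΣzᵢP/Pᵢˢᵃᵗ = 1.0338
  T = 350.9 K: ΣzᵢP/Pᵢˢᵃᵗ = 0.9185
  T = 348.9 K: ΣzᵢP/Pᵢˢᵃᵗ = 0.9756
Interpolating between 347.0 K and 348.9 K gives T ≈ 348.1 K.

T = 348.1 K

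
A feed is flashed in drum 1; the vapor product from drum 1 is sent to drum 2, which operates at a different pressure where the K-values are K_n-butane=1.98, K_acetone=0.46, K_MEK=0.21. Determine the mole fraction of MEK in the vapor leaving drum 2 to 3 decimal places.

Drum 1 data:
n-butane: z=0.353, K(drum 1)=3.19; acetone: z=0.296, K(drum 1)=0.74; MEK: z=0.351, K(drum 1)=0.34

Drum 1:
Iterate (Newton) starting at ψ₁ = 0.5:
  ψ₁ = 0.500: g = -0.0652, g' = -0.753 → ψ₁ = 0.413
  ψ₁ = 0.413: g = 0.0009, g' = -0.781 → ψ₁ = 0.415
Converged at ψ₁ = 0.415.
Drum-1 compositions:
  n-butane: x = 0.185, y = 0.590
  acetone: x = 0.332, y = 0.246
  MEK: x = 0.483, y = 0.164
Drum-2 feed = drum-1 vapor: z₂ = (0.5902, 0.2455, 0.1643).
Drum 2:
Iterate (Newton) starting at ψ₂ = 0.47:
  ψ₂ = 0.470: g = 0.0119, g' = -0.654 → ψ₂ = 0.488
Converged at ψ₂ = 0.488.
  n-butane: x = 0.399, y = 0.791
  acetone: x = 0.333, y = 0.153
  MEK: x = 0.267, y = 0.056

y_MEK (drum 2) = 0.056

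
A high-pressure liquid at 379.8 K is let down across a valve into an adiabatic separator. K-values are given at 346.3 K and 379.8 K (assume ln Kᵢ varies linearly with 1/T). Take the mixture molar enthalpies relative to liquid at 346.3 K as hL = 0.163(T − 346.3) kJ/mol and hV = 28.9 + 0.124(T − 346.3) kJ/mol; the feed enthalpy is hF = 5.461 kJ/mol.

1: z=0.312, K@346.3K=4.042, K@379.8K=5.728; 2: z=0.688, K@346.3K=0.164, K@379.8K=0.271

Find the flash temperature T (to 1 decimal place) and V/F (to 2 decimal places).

Adiabatic flash: solve Rachford–Rice at each trial T, then check hF = ψ·hV(T) + (1−ψ)·hL(T).
  T = 346.3 K: K = (4.042, 0.164), RR gives ψ = 0.147, H_out = 4.249 kJ/mol
  T = 379.8 K: K = (5.728, 0.271), RR gives ψ = 0.282, H_out = 13.255 kJ/mol
  T = 363.1 K: K = (4.853, 0.213), RR gives ψ = 0.218, H_out = 8.899 kJ/mol
  T = 354.7 K: K = (4.439, 0.188), RR gives ψ = 0.184, H_out = 6.627 kJ/mol
  T = 350.5 K: K = (4.238, 0.176), RR gives ψ = 0.166, H_out = 5.454 kJ/mol
  T = 352.6 K: K = (4.338, 0.182), RR gives ψ = 0.175, H_out = 6.044 kJ/mol
Linear interpolation between T = 350.5 (H_out = 5.454) and T = 352.6 (H_out = 6.044) on hF = 5.461 gives T ≈ 350.5 K, at which ψ = 0.17.

T = 350.5 K, V/F = 0.17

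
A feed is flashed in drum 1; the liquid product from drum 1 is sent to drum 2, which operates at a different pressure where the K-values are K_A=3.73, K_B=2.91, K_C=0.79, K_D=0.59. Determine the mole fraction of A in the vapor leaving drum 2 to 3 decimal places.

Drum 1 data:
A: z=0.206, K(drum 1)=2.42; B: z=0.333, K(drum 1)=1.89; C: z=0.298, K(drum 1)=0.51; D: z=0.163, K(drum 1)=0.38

y_A (drum 2) = 0.131

Drum 1:
Rachford–Rice: g(ψ₁) = Σ zᵢ(Kᵢ−1)/(1+ψ₁(Kᵢ−1)) = 0.
g(0) = ΣzᵢKᵢ − 1 = 0.342 and g(1) = 1 − Σzᵢ/Kᵢ = -0.275, so a root lies in (0, 1).
Newton–Raphson from ψ₁ = 0.44:
  ψ₁ = 0.440: g = 0.0679, g' = -0.528 → ψ₁ = 0.568
  ψ₁ = 0.568: g = 0.0002, g' = -0.530 → ψ₁ = 0.569
Converged at ψ₁ = 0.569.
Drum-1 compositions:
  A: x = 0.114, y = 0.276
  B: x = 0.221, y = 0.418
  C: x = 0.413, y = 0.211
  D: x = 0.252, y = 0.096
Drum-2 feed = drum-1 liquid: z₂ = (0.1140, 0.2211, 0.4132, 0.2518).
Drum 2:
Material balance + equilibrium reduce to Σ zᵢ(Kᵢ−1)/(1+ψ₂(Kᵢ−1)) = 0.
Feasibility: ΣzᵢKᵢ = 1.543, Σzᵢ/Kᵢ = 1.056 — both > 1, two phases present.
Iterate (Newton) starting at ψ₂ = 0.5:
  ψ₂ = 0.500: g = 0.1207, g' = -0.453 → ψ₂ = 0.767
  ψ₂ = 0.767: g = 0.0179, g' = -0.337 → ψ₂ = 0.820
  ψ₂ = 0.820: g = 0.0003, g' = -0.326 → ψ₂ = 0.821
Converged at ψ₂ = 0.821.
  A: x = 0.035, y = 0.131
  B: x = 0.086, y = 0.251
  C: x = 0.499, y = 0.394
  D: x = 0.380, y = 0.224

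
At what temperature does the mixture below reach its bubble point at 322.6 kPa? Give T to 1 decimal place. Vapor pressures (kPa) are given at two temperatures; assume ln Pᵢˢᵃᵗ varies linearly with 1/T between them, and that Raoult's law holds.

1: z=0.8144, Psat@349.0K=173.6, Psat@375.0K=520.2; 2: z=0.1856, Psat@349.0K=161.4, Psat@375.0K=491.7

Bubble-point temperature: ΣzᵢPᵢˢᵃᵗ(T) = P. Interpolate ln Pᵢˢᵃᵗ = aᵢ + bᵢ/T.
  T = 349.0 K: ΣzᵢPᵢˢᵃᵗ = 171.34 kPa
  T = 375.0 K: ΣzᵢPᵢˢᵃᵗ = 514.91 kPa
  T = 362.0 K: ΣzᵢPᵢˢᵃᵗ = 302.95 kPa
  T = 368.5 K: ΣzᵢPᵢˢᵃᵗ = 396.81 kPa
  T = 365.2 K: ΣzᵢPᵢˢᵃᵗ = 346.41 kPa
  T = 363.6 K: ΣzᵢPᵢˢᵃᵗ = 324.05 kPa
Interpolating between 362.0 K and 363.6 K gives T ≈ 363.5 K.

T = 363.5 K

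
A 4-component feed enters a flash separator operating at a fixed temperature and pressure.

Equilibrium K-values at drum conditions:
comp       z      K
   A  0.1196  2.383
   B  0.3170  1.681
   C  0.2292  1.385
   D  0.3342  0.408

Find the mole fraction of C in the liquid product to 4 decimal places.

x_C = 0.1851

Rachford–Rice: g(ψ) = Σ zᵢ(Kᵢ−1)/(1+ψ(Kᵢ−1)) = 0.
g(0) = ΣzᵢKᵢ − 1 = 0.2717 and g(1) = 1 − Σzᵢ/Kᵢ = -0.2234, so a root lies in (0, 1).
Iterate (Newton) starting at ψ = 0.5:
  ψ = 0.5000: g = 0.05179, g' = -0.4220 → ψ = 0.6227
  ψ = 0.6227: g = -0.00174, g' = -0.4545 → ψ = 0.6189
Converged at ψ = 0.6189.
Compositions from xᵢ = zᵢ/(1+ψ(Kᵢ−1)), yᵢ = Kᵢxᵢ:
  A: x = 0.0644, y = 0.1536
  B: x = 0.2230, y = 0.3749
  C: x = 0.1851, y = 0.2564
  D: x = 0.5275, y = 0.2152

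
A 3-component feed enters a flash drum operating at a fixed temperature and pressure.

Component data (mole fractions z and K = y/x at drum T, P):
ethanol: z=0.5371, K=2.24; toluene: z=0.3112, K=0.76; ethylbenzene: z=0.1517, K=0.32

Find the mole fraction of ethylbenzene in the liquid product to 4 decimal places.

x_ethylbenzene = 0.3466

Newton–Raphson from ψ = 0.42:
  ψ = 0.4200: g = 0.21047, g' = -0.5167 → ψ = 0.8274
  ψ = 0.8274: g = -0.00029, g' = -0.5958 → ψ = 0.8269
Converged at ψ = 0.8269.
Compositions from xᵢ = zᵢ/(1+ψ(Kᵢ−1)), yᵢ = Kᵢxᵢ:
  ethanol: x = 0.2652, y = 0.5940
  toluene: x = 0.3882, y = 0.2951
  ethylbenzene: x = 0.3466, y = 0.1109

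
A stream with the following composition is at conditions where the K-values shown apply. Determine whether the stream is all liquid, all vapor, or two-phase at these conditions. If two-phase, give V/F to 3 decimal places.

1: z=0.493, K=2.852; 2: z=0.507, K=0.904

ΣzᵢKᵢ = 1.864; Σzᵢ/Kᵢ = 0.734.
Since Σzᵢ/Kᵢ < 1 the mixture is above its dew point — single vapor phase.

all vapor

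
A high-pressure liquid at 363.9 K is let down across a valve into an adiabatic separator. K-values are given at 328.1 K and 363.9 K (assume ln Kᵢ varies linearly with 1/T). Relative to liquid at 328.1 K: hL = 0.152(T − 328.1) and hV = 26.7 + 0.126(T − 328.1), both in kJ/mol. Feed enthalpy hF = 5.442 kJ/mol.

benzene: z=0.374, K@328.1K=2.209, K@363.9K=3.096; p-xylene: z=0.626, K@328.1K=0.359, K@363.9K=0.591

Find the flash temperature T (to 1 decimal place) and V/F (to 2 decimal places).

T = 335.0 K, V/F = 0.17

Adiabatic flash: solve Rachford–Rice at each trial T, then check hF = ψ·hV(T) + (1−ψ)·hL(T).
  T = 328.1 K: K = (2.209, 0.359), RR gives ψ = 0.066, H_out = 1.754 kJ/mol
  T = 363.9 K: K = (3.096, 0.591), RR gives ψ = 0.616, H_out = 21.309 kJ/mol
  T = 346.0 K: K = (2.638, 0.467), RR gives ψ = 0.319, H_out = 11.090 kJ/mol
  T = 337.1 K: K = (2.421, 0.411), RR gives ψ = 0.194, H_out = 6.514 kJ/mol
  T = 332.6 K: K = (2.314, 0.384), RR gives ψ = 0.131, H_out = 4.172 kJ/mol
  T = 334.9 K: K = (2.368, 0.398), RR gives ψ = 0.164, H_out = 5.375 kJ/mol
Linear interpolation between T = 334.9 (H_out = 5.375) and T = 337.1 (H_out = 6.514) on hF = 5.442 gives T ≈ 335.0 K, at which ψ = 0.17.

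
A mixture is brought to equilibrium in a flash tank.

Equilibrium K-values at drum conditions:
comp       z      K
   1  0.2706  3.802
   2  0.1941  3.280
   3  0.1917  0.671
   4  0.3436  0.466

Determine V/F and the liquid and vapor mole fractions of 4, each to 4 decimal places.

V/F = 0.7770, x_4 = 0.5873, y_4 = 0.2737

Rachford–Rice: g(V/F) = Σ zᵢ(Kᵢ−1)/(1+V/F(Kᵢ−1)) = 0.
Check two-phase: ΣzᵢKᵢ = 1.9542 > 1 and Σzᵢ/Kᵢ = 1.1534 > 1, so g(0) = 0.9542 > 0 and g(1) = -0.1534 < 0.
Newton iteration, V/F⁰ = 0.51:
  V/F = 0.5100: g = 0.18883, g' = -0.7908 → V/F = 0.7488
  V/F = 0.7488: g = 0.01879, g' = -0.6676 → V/F = 0.7769
  V/F = 0.7769: g = 0.00003, g' = -0.6655 → V/F = 0.7770
Converged at V/F = 0.7770.
Compositions from xᵢ = zᵢ/(1+V/F(Kᵢ−1)), yᵢ = Kᵢxᵢ:
  1: x = 0.0852, y = 0.3238
  2: x = 0.0700, y = 0.2297
  3: x = 0.2575, y = 0.1728
  4: x = 0.5873, y = 0.2737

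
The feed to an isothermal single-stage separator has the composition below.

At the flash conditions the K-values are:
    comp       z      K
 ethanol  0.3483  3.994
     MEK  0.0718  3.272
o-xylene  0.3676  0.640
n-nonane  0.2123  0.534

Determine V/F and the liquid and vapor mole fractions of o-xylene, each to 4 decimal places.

Newton iteration, V/F⁰ = 0.5:
  V/F = 0.5000: g = 0.20363, g' = -0.7312 → V/F = 0.7785
  V/F = 0.7785: g = 0.03288, g' = -0.5353 → V/F = 0.8399
  V/F = 0.8399: g = 0.00054, g' = -0.5189 → V/F = 0.8410
Converged at V/F = 0.8410.
Compositions from xᵢ = zᵢ/(1+V/F(Kᵢ−1)), yᵢ = Kᵢxᵢ:
  ethanol: x = 0.0990, y = 0.3954
  MEK: x = 0.0247, y = 0.0807
  o-xylene: x = 0.5272, y = 0.3374
  n-nonane: x = 0.3491, y = 0.1864

V/F = 0.8410, x_o-xylene = 0.5272, y_o-xylene = 0.3374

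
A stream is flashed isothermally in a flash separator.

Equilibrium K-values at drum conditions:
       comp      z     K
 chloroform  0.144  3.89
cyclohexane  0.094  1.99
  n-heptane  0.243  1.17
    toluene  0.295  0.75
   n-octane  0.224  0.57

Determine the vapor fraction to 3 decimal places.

Let ψ = V/F and solve Σ zᵢ(Kᵢ−1)/(1+ψ(Kᵢ−1)) = 0.
Check two-phase: ΣzᵢKᵢ = 1.380 > 1 and Σzᵢ/Kᵢ = 1.078 > 1, so g(0) = 0.380 > 0 and g(1) = -0.078 < 0.
Iterate (Newton) starting at ψ = 0.5:
  ψ = 0.500: g = 0.0635, g' = -0.340 → ψ = 0.687
  ψ = 0.687: g = 0.0060, g' = -0.284 → ψ = 0.708
Converged at ψ = 0.708.

ψ = 0.708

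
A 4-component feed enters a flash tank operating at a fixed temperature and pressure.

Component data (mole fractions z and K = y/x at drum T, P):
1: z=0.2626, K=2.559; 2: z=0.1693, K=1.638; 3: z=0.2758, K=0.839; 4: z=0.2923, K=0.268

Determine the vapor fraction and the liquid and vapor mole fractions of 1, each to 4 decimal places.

Let ψ = V/F and solve Σ zᵢ(Kᵢ−1)/(1+ψ(Kᵢ−1)) = 0.
Check two-phase: ΣzᵢKᵢ = 1.2590 > 1 and Σzᵢ/Kᵢ = 1.6254 > 1, so g(0) = 0.2590 > 0 and g(1) = -0.6254 < 0.
Newton iteration, ψ⁰ = 0.5:
  ψ = 0.5000: g = -0.07382, g' = -0.6393 → ψ = 0.3845
  ψ = 0.3845: g = -0.00242, g' = -0.6054 → ψ = 0.3805
Converged at ψ = 0.3805.
Compositions from xᵢ = zᵢ/(1+ψ(Kᵢ−1)), yᵢ = Kᵢxᵢ:
  1: x = 0.1648, y = 0.4218
  2: x = 0.1362, y = 0.2231
  3: x = 0.2938, y = 0.2465
  4: x = 0.4052, y = 0.1086

ψ = 0.3805, x_1 = 0.1648, y_1 = 0.4218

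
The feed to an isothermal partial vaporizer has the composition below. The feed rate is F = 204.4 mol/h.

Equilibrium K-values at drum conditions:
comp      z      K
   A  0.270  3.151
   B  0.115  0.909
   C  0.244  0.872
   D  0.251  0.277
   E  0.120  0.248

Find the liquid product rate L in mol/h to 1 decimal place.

L = 152.8 mol/h

Let β = V/F and solve Σ zᵢ(Kᵢ−1)/(1+β(Kᵢ−1)) = 0.
Feasibility: ΣzᵢKᵢ = 1.267, Σzᵢ/Kᵢ = 1.882 — both > 1, two phases present.
Newton–Raphson from β = 0.37:
  β = 0.370: g = -0.0930, g' = -0.768 → β = 0.249
  β = 0.249: g = 0.0030, g' = -0.833 → β = 0.252
Converged at β = 0.252.
Then V = β·F = 0.2525·204.4 = 51.6 mol/h and L = F − V = 152.8 mol/h.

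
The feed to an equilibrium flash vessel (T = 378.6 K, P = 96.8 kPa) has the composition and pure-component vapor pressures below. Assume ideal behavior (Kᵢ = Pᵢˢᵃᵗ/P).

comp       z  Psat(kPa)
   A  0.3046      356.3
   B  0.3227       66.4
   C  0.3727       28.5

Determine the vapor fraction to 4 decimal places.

Raoult's law: Kᵢ = Pᵢˢᵃᵗ/P = Pᵢˢᵃᵗ/96.8.
  K_A = 356.3/96.8 = 3.680785, K_B = 66.4/96.8 = 0.685950, K_C = 28.5/96.8 = 0.294421
Iterate (Newton) starting at ψ = 0.5:
  ψ = 0.5000: g = -0.17763, g' = -0.8874 → ψ = 0.2998
  ψ = 0.2998: g = 0.00729, g' = -1.0101 → ψ = 0.3070
  ψ = 0.3070: g = 0.00004, g' = -0.9999 → ψ = 0.3071
Converged at ψ = 0.3071.

ψ = 0.3071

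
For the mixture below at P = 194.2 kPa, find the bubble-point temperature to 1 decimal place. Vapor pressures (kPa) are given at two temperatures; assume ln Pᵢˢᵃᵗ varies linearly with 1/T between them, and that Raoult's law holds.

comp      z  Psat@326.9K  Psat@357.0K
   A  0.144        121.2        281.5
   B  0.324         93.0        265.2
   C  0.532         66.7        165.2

T = 353.6 K

Bubble-point temperature: ΣzᵢPᵢˢᵃᵗ(T) = P. Interpolate ln Pᵢˢᵃᵗ = aᵢ + bᵢ/T.
  T = 326.9 K: ΣzᵢPᵢˢᵃᵗ = 83.07 kPa
  T = 357.0 K: ΣzᵢPᵢˢᵃᵗ = 214.35 kPa
  T = 341.9 K: ΣzᵢPᵢˢᵃᵗ = 135.92 kPa
  T = 349.4 K: ΣzᵢPᵢˢᵃᵗ = 171.24 kPa
  T = 353.2 K: ΣzᵢPᵢˢᵃᵗ = 191.81 kPa
  T = 355.1 K: ΣzᵢPᵢˢᵃᵗ = 202.82 kPa
Interpolating between 353.2 K and 355.1 K gives T ≈ 353.6 K.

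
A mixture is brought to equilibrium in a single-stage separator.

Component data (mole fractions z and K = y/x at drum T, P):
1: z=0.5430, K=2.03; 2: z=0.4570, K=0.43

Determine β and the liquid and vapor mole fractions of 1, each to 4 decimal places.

β = 0.5089, x_1 = 0.3563, y_1 = 0.7232

Let β = V/F and solve Σ zᵢ(Kᵢ−1)/(1+β(Kᵢ−1)) = 0.
g(0) = ΣzᵢKᵢ − 1 = 0.2988 and g(1) = 1 − Σzᵢ/Kᵢ = -0.3303, so a root lies in (0, 1).
Binary case is linear: z₁(K₁−1)(1+β(K₂−1)) + z₂(K₂−1)(1+β(K₁−1)) = 0
⇒ β = [z₁(K₁−1)+z₂(K₂−1)] / [−(K₁−1)(K₂−1)] = 0.29880/0.58710 = 0.5089
Compositions from xᵢ = zᵢ/(1+β(Kᵢ−1)), yᵢ = Kᵢxᵢ:
  1: x = 0.3563, y = 0.7232
  2: x = 0.6437, y = 0.2768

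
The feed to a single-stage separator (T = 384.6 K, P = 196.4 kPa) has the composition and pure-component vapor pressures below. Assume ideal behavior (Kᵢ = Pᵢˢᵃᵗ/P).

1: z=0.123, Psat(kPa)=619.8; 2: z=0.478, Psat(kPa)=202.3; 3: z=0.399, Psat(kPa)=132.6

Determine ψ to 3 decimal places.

ψ = 0.435

Raoult's law: Kᵢ = Pᵢˢᵃᵗ/P = Pᵢˢᵃᵗ/196.4.
  K_1 = 619.8/196.4 = 3.15580, K_2 = 202.3/196.4 = 1.03004, K_3 = 132.6/196.4 = 0.67515
Let ψ = V/F and solve Σ zᵢ(Kᵢ−1)/(1+ψ(Kᵢ−1)) = 0.
g(0) = ΣzᵢKᵢ − 1 = 0.150 and g(1) = 1 − Σzᵢ/Kᵢ = -0.094, so a root lies in (0, 1).
Iterate (Newton) starting at ψ = 0.5:
  ψ = 0.500: g = -0.0130, g' = -0.193 → ψ = 0.433
  ψ = 0.433: g = 0.0006, g' = -0.210 → ψ = 0.435
Converged at ψ = 0.435.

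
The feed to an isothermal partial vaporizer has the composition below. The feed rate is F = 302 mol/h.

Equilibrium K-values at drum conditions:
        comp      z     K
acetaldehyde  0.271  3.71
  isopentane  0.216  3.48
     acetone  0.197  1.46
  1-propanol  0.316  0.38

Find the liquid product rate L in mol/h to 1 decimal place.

Material balance + equilibrium reduce to Σ zᵢ(Kᵢ−1)/(1+V/F(Kᵢ−1)) = 0.
Feasibility: ΣzᵢKᵢ = 2.165, Σzᵢ/Kᵢ = 1.102 — both > 1, two phases present.
Newton–Raphson from V/F = 0.5:
  V/F = 0.500: g = 0.3407, g' = -0.906 → V/F = 0.876
  V/F = 0.876: g = 0.0223, g' = -0.910 → V/F = 0.901
  V/F = 0.901: g = -0.0003, g' = -0.939 → V/F = 0.900
Converged at V/F = 0.900.
Then V = V/F·F = 0.9001·302 = 271.8 mol/h and L = F − V = 30.2 mol/h.

L = 30.2 mol/h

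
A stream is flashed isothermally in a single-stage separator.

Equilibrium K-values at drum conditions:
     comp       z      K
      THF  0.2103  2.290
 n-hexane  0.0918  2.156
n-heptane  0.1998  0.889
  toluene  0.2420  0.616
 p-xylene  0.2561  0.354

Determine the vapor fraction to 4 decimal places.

Rachford–Rice: g(ψ) = Σ zᵢ(Kᵢ−1)/(1+ψ(Kᵢ−1)) = 0.
Check two-phase: ΣzᵢKᵢ = 1.0969 > 1 and Σzᵢ/Kᵢ = 1.4755 > 1, so g(0) = 0.0969 > 0 and g(1) = -0.4755 < 0.
Newton iteration, ψ⁰ = 0.44:
  ψ = 0.4400: g = -0.12288, g' = -0.4593 → ψ = 0.1725
  ψ = 0.1725: g = 0.00208, g' = -0.4983 → ψ = 0.1766
Converged at ψ = 0.1767.

ψ = 0.1767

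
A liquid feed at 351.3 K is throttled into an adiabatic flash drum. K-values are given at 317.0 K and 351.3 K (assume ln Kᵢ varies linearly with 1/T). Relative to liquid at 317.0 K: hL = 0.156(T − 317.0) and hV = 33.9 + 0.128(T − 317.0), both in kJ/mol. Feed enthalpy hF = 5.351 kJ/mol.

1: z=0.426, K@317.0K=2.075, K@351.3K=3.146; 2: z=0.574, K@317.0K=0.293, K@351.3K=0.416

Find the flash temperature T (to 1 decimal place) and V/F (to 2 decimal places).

Adiabatic flash: solve Rachford–Rice at each trial T, then check hF = ψ·hV(T) + (1−ψ)·hL(T).
  T = 317.0 K: K = (2.075, 0.293), RR gives ψ = 0.069, H_out = 2.325 kJ/mol
  T = 351.3 K: K = (3.146, 0.416), RR gives ψ = 0.462, H_out = 20.568 kJ/mol
  T = 334.1 K: K = (2.581, 0.352), RR gives ψ = 0.294, H_out = 12.507 kJ/mol
  T = 325.6 K: K = (2.322, 0.322), RR gives ψ = 0.194, H_out = 7.883 kJ/mol
  T = 321.3 K: K = (2.197, 0.307), RR gives ψ = 0.135, H_out = 5.247 kJ/mol
  T = 323.5 K: K = (2.261, 0.315), RR gives ψ = 0.166, H_out = 6.627 kJ/mol
Linear interpolation between T = 321.3 (H_out = 5.247) and T = 323.5 (H_out = 6.627) on hF = 5.351 gives T ≈ 321.5 K, at which ψ = 0.14.

T = 321.5 K, V/F = 0.14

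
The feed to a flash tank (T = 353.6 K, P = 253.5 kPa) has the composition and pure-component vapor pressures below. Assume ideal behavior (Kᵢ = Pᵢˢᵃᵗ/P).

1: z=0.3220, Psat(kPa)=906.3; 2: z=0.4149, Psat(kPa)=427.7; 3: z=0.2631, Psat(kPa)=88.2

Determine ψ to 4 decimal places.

ψ = 0.9116

Raoult's law: Kᵢ = Pᵢˢᵃᵗ/P = Pᵢˢᵃᵗ/253.5.
  K_1 = 906.3/253.5 = 3.575148, K_2 = 427.7/253.5 = 1.687179, K_3 = 88.2/253.5 = 0.347929
Material balance + equilibrium reduce to Σ zᵢ(Kᵢ−1)/(1+ψ(Kᵢ−1)) = 0.
Check two-phase: ΣzᵢKᵢ = 1.9427 > 1 and Σzᵢ/Kᵢ = 1.0922 > 1, so g(0) = 0.9427 > 0 and g(1) = -0.0922 < 0.
Newton iteration, ψ⁰ = 0.48:
  ψ = 0.4800: g = 0.33550, g' = -0.7749 → ψ = 0.9130
  ψ = 0.9130: g = -0.00131, g' = -0.9473 → ψ = 0.9116
Converged at ψ = 0.9116.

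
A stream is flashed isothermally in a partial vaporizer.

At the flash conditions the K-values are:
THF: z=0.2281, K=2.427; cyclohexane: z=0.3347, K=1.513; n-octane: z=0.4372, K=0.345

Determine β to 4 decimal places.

β = 0.3348

Newton iteration, β⁰ = 0.5:
  β = 0.5000: g = -0.09921, g' = -0.6287 → β = 0.3422
  β = 0.3422: g = -0.00434, g' = -0.5850 → β = 0.3348
Converged at β = 0.3348.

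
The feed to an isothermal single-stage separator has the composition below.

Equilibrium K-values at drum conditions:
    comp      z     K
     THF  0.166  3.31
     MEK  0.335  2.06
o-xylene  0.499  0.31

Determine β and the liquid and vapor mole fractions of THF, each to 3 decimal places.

β = 0.369, x_THF = 0.090, y_THF = 0.296

Material balance + equilibrium reduce to Σ zᵢ(Kᵢ−1)/(1+β(Kᵢ−1)) = 0.
Check two-phase: ΣzᵢKᵢ = 1.394 > 1 and Σzᵢ/Kᵢ = 1.822 > 1, so g(0) = 0.394 > 0 and g(1) = -0.822 < 0.
Iterate (Newton) starting at β = 0.5:
  β = 0.500: g = -0.1156, g' = -0.905 → β = 0.372
  β = 0.372: g = -0.0025, g' = -0.880 → β = 0.369
Converged at β = 0.369.
Compositions from xᵢ = zᵢ/(1+β(Kᵢ−1)), yᵢ = Kᵢxᵢ:
  THF: x = 0.090, y = 0.296
  MEK: x = 0.241, y = 0.496
  o-xylene: x = 0.670, y = 0.208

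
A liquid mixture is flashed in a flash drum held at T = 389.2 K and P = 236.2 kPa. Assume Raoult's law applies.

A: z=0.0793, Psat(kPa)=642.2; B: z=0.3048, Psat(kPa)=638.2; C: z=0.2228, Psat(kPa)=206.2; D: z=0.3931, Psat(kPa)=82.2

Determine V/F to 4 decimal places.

V/F = 0.4183

Raoult's law: Kᵢ = Pᵢˢᵃᵗ/P = Pᵢˢᵃᵗ/236.2.
  K_A = 642.2/236.2 = 2.718882, K_B = 638.2/236.2 = 2.701948, K_C = 206.2/236.2 = 0.872989, K_D = 82.2/236.2 = 0.348010
Material balance + equilibrium reduce to Σ zᵢ(Kᵢ−1)/(1+V/F(Kᵢ−1)) = 0.
g(0) = ΣzᵢKᵢ − 1 = 0.3705 and g(1) = 1 − Σzᵢ/Kᵢ = -0.5268, so a root lies in (0, 1).
Newton–Raphson from V/F = 0.5:
  V/F = 0.5000: g = -0.05691, g' = -0.6974 → V/F = 0.4184
  V/F = 0.4184: g = -0.00004, g' = -0.7005 → V/F = 0.4183
Converged at V/F = 0.4183.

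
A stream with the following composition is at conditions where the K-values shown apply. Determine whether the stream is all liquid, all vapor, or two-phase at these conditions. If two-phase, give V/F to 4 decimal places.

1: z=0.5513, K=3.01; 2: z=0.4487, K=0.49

two-phase, V/F = 0.8577

ΣzᵢKᵢ = 1.8793; Σzᵢ/Kᵢ = 1.0989.
Both exceed 1, so a two-phase solution exists.
Newton–Raphson from ψ = 0.69:
  ψ = 0.6900: g = 0.11116, g' = -0.6688 → ψ = 0.8562
  ψ = 0.8562: g = 0.00103, g' = -0.6686 → ψ = 0.8577
Converged at ψ = 0.8577.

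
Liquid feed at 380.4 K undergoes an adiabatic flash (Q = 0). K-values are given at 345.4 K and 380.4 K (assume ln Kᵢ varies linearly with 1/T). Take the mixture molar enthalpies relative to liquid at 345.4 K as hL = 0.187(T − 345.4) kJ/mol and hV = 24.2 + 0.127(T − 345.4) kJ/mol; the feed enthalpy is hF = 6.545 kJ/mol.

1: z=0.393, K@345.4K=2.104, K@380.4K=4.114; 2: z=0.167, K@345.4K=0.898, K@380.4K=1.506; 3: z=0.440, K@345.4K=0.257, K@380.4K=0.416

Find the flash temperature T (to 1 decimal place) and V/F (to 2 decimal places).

Adiabatic flash: solve Rachford–Rice at each trial T, then check hF = ψ·hV(T) + (1−ψ)·hL(T).
  T = 345.4 K: K = (2.104, 0.898, 0.257), RR gives ψ = 0.130, H_out = 3.156 kJ/mol
  T = 380.4 K: K = (4.114, 1.506, 0.416), RR gives ψ = 0.715, H_out = 22.351 kJ/mol
  T = 362.9 K: K = (2.990, 1.178, 0.331), RR gives ψ = 0.472, H_out = 14.206 kJ/mol
  T = 354.1 K: K = (2.517, 1.031, 0.292), RR gives ψ = 0.325, H_out = 9.320 kJ/mol
  T = 349.8 K: K = (2.306, 0.964, 0.274), RR gives ψ = 0.237, H_out = 6.506 kJ/mol
  T = 352.0 K: K = (2.412, 0.998, 0.284), RR gives ψ = 0.284, H_out = 7.992 kJ/mol
Linear interpolation between T = 349.8 (H_out = 6.506) and T = 352.0 (H_out = 7.992) on hF = 6.545 gives T ≈ 349.9 K, at which ψ = 0.24.

T = 349.9 K, V/F = 0.24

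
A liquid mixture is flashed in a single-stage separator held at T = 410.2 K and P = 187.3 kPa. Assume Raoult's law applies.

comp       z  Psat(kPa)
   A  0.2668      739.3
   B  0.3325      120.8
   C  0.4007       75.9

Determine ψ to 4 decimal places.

Raoult's law: Kᵢ = Pᵢˢᵃᵗ/P = Pᵢˢᵃᵗ/187.3.
  K_A = 739.3/187.3 = 3.947144, K_B = 120.8/187.3 = 0.644955, K_C = 75.9/187.3 = 0.405232
Material balance + equilibrium reduce to Σ zᵢ(Kᵢ−1)/(1+ψ(Kᵢ−1)) = 0.
Feasibility: ΣzᵢKᵢ = 1.4299, Σzᵢ/Kᵢ = 1.5719 — both > 1, two phases present.
Iterate (Newton) starting at ψ = 0.5:
  ψ = 0.5000: g = -0.16485, g' = -0.7278 → ψ = 0.2735
  ψ = 0.2735: g = 0.01999, g' = -0.9640 → ψ = 0.2942
  ψ = 0.2942: g = 0.00041, g' = -0.9252 → ψ = 0.2947
Converged at ψ = 0.2947.

ψ = 0.2947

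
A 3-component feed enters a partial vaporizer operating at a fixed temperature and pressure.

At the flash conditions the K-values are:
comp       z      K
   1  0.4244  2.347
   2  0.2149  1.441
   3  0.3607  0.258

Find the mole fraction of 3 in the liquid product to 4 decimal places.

Material balance + equilibrium reduce to Σ zᵢ(Kᵢ−1)/(1+ψ(Kᵢ−1)) = 0.
Feasibility: ΣzᵢKᵢ = 1.3988, Σzᵢ/Kᵢ = 1.7280 — both > 1, two phases present.
Newton–Raphson from ψ = 0.5:
  ψ = 0.5000: g = -0.00625, g' = -0.8050 → ψ = 0.4922
Converged at ψ = 0.4922.
Compositions from xᵢ = zᵢ/(1+ψ(Kᵢ−1)), yᵢ = Kᵢxᵢ:
  1: x = 0.2552, y = 0.5990
  2: x = 0.1766, y = 0.2544
  3: x = 0.5682, y = 0.1466

x_3 = 0.5682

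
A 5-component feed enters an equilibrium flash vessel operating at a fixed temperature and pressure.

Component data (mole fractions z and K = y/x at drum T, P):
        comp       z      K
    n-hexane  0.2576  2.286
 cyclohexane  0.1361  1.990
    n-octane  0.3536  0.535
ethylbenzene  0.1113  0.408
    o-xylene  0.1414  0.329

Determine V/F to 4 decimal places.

Material balance + equilibrium reduce to Σ zᵢ(Kᵢ−1)/(1+V/F(Kᵢ−1)) = 0.
Feasibility: ΣzᵢKᵢ = 1.1408, Σzᵢ/Kᵢ = 1.5446 — both > 1, two phases present.
Iterate (Newton) starting at V/F = 0.55:
  V/F = 0.5500: g = -0.18773, g' = -0.5858 → V/F = 0.2295
  V/F = 0.2295: g = -0.00690, g' = -0.5795 → V/F = 0.2176
  V/F = 0.2176: g = 0.00002, g' = -0.5837 → V/F = 0.2177
Converged at V/F = 0.2177.

V/F = 0.2177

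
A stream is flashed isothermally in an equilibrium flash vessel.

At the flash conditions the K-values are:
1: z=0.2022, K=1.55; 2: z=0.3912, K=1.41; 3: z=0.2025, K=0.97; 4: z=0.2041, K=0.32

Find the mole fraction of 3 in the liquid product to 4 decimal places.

Material balance + equilibrium reduce to Σ zᵢ(Kᵢ−1)/(1+ψ(Kᵢ−1)) = 0.
g(0) = ΣzᵢKᵢ − 1 = 0.1267 and g(1) = 1 − Σzᵢ/Kᵢ = -0.2545, so a root lies in (0, 1).
Newton–Raphson from ψ = 0.5:
  ψ = 0.5000: g = 0.00388, g' = -0.2998 → ψ = 0.5129
  ψ = 0.5129: g = -0.00003, g' = -0.3048 → ψ = 0.5128
Converged at ψ = 0.5128.
Compositions from xᵢ = zᵢ/(1+ψ(Kᵢ−1)), yᵢ = Kᵢxᵢ:
  1: x = 0.1577, y = 0.2445
  2: x = 0.3232, y = 0.4558
  3: x = 0.2057, y = 0.1995
  4: x = 0.3134, y = 0.1003

x_3 = 0.2057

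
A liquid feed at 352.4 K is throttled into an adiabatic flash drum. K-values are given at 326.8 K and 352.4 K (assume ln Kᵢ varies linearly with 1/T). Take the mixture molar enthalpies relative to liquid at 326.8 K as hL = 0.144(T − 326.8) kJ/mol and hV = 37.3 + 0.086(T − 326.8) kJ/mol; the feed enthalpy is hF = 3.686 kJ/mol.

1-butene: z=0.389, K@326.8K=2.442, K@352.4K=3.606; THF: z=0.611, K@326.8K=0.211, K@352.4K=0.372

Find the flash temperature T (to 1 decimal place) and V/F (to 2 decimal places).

T = 328.4 K, V/F = 0.09

Adiabatic flash: solve Rachford–Rice at each trial T, then check hF = ψ·hV(T) + (1−ψ)·hL(T).
  T = 326.8 K: K = (2.442, 0.211), RR gives ψ = 0.069, H_out = 2.585 kJ/mol
  T = 352.4 K: K = (3.606, 0.372), RR gives ψ = 0.385, H_out = 17.474 kJ/mol
  T = 339.6 K: K = (2.989, 0.283), RR gives ψ = 0.236, H_out = 10.454 kJ/mol
  T = 333.2 K: K = (2.707, 0.245), RR gives ψ = 0.157, H_out = 6.734 kJ/mol
  T = 330.0 K: K = (2.572, 0.228), RR gives ψ = 0.115, H_out = 4.731 kJ/mol
  T = 328.4 K: K = (2.507, 0.219), RR gives ψ = 0.093, H_out = 3.678 kJ/mol
Linear interpolation between T = 328.4 (H_out = 3.678) and T = 330.0 (H_out = 4.731) on hF = 3.686 gives T ≈ 328.4 K, at which ψ = 0.09.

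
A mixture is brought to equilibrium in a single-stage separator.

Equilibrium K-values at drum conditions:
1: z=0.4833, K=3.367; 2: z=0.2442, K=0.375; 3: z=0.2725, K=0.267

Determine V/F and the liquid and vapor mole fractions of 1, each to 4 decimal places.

Newton iteration, V/F⁰ = 0.5:
  V/F = 0.5000: g = -0.01338, g' = -1.1346 → V/F = 0.4882
Converged at V/F = 0.4882.
Compositions from xᵢ = zᵢ/(1+V/F(Kᵢ−1)), yᵢ = Kᵢxᵢ:
  1: x = 0.2242, y = 0.7549
  2: x = 0.3514, y = 0.1318
  3: x = 0.4244, y = 0.1133

V/F = 0.4882, x_1 = 0.2242, y_1 = 0.7549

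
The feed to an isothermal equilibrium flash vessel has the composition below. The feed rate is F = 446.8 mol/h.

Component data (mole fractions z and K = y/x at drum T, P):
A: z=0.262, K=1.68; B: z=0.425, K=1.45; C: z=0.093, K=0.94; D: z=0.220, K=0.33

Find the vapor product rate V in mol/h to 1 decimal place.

Material balance + equilibrium reduce to Σ zᵢ(Kᵢ−1)/(1+ψ(Kᵢ−1)) = 0.
Feasibility: ΣzᵢKᵢ = 1.216, Σzᵢ/Kᵢ = 1.215 — both > 1, two phases present.
Newton iteration, ψ⁰ = 0.62:
  ψ = 0.620: g = 0.0169, g' = -0.402 → ψ = 0.662
  ψ = 0.662: g = -0.0005, g' = -0.428 → ψ = 0.661
Converged at ψ = 0.661.
Then V = ψ·F = 0.6609·446.8 = 295.3 mol/h and L = F − V = 151.5 mol/h.

V = 295.3 mol/h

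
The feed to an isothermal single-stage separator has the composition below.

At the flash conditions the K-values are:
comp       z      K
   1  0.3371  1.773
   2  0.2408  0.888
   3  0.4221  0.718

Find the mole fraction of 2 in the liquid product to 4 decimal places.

Newton–Raphson from ψ = 0.37:
  ψ = 0.3700: g = 0.04159, g' = -0.1669 → ψ = 0.6192
  ψ = 0.6192: g = 0.00304, g' = -0.1449 → ψ = 0.6401
  ψ = 0.6401: g = 0.00001, g' = -0.1436 → ψ = 0.6402
Converged at ψ = 0.6402.
Compositions from xᵢ = zᵢ/(1+ψ(Kᵢ−1)), yᵢ = Kᵢxᵢ:
  1: x = 0.2255, y = 0.3998
  2: x = 0.2594, y = 0.2303
  3: x = 0.5151, y = 0.3698

x_2 = 0.2594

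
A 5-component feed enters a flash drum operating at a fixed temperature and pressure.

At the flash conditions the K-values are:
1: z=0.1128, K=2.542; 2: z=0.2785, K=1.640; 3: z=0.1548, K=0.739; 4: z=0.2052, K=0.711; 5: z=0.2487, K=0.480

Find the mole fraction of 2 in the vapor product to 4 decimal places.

y_2 = 0.3792

Newton–Raphson from V/F = 0.5:
  V/F = 0.5000: g = -0.05730, g' = -0.3112 → V/F = 0.3158
  V/F = 0.3158: g = 0.00121, g' = -0.3298 → V/F = 0.3195
Converged at V/F = 0.3195.
Compositions from xᵢ = zᵢ/(1+V/F(Kᵢ−1)), yᵢ = Kᵢxᵢ:
  1: x = 0.0756, y = 0.1921
  2: x = 0.2312, y = 0.3792
  3: x = 0.1689, y = 0.1248
  4: x = 0.2261, y = 0.1607
  5: x = 0.2983, y = 0.1432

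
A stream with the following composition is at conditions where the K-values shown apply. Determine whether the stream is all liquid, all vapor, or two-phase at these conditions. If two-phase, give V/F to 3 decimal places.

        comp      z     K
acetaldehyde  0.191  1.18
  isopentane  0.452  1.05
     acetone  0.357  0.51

ΣzᵢKᵢ = 0.882; Σzᵢ/Kᵢ = 1.292.
Since ΣzᵢKᵢ < 1 the mixture is below its bubble point — single liquid phase.

all liquid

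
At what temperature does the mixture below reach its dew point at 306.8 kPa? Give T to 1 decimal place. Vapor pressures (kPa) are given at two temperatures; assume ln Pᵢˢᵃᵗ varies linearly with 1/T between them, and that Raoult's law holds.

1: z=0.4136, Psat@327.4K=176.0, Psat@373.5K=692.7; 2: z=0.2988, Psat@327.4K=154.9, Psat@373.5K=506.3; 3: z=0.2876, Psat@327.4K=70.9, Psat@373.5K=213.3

T = 362.7 K

Dew-point temperature: Σzᵢ·P/Pᵢˢᵃᵗ(T) = 1. Interpolate ln Pᵢˢᵃᵗ = aᵢ + bᵢ/T.
  T = 327.4 K: ΣzᵢP/Pᵢˢᵃᵗ = 2.5573
  T = 373.5 K: ΣzᵢP/Pᵢˢᵃᵗ = 0.7779
  T = 350.4 K: ΣzᵢP/Pᵢˢᵃᵗ = 1.3560
  T = 361.9 K: ΣzᵢP/Pᵢˢᵃᵗ = 1.0189
  T = 367.7 K: ΣzᵢP/Pᵢˢᵃᵗ = 0.8883
  T = 364.8 K: ΣzᵢP/Pᵢˢᵃᵗ = 0.9508
Interpolating between 361.9 K and 364.8 K gives T ≈ 362.7 K.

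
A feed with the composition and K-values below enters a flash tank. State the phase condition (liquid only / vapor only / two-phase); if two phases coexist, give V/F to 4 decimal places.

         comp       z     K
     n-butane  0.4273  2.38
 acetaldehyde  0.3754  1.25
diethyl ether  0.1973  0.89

ΣzᵢKᵢ = 1.6618; Σzᵢ/Kᵢ = 0.7015.
Since Σzᵢ/Kᵢ < 1 the mixture is above its dew point — single vapor phase.

vapor only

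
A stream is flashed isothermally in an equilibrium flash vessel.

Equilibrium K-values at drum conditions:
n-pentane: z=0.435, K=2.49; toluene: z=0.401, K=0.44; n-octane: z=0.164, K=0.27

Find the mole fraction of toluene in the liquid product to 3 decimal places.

x_toluene = 0.492

Newton–Raphson from β = 0.5:
  β = 0.500: g = -0.1290, g' = -0.776 → β = 0.334
  β = 0.334: g = -0.0017, g' = -0.774 → β = 0.332
Converged at β = 0.332.
Compositions from xᵢ = zᵢ/(1+β(Kᵢ−1)), yᵢ = Kᵢxᵢ:
  n-pentane: x = 0.291, y = 0.725
  toluene: x = 0.492, y = 0.217
  n-octane: x = 0.216, y = 0.058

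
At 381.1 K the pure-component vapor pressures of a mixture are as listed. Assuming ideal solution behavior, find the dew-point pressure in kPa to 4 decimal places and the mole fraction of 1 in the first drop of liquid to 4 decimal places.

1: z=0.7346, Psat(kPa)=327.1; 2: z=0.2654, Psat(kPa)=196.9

At the dew point ψ → 1, so Σzᵢ/Kᵢ = 1 with Kᵢ = Pᵢˢᵃᵗ/P ⇒ 1/P = Σzᵢ/Pᵢˢᵃᵗ.
1/P = 0.7346/327.1 + 0.2654/196.9 = 0.0035937 ⇒ P = 278.2656 kPa
xᵢ = zᵢP/Pᵢˢᵃᵗ ⇒ x_1 = 0.7346·278.2656/327.1 = 0.6249

Pdew = 278.2656 kPa, x_1 = 0.6249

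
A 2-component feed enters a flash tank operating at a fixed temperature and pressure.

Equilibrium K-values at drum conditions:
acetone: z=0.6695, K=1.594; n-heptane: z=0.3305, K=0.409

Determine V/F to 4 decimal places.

Binary case is linear: z₁(K₁−1)(1+V/F(K₂−1)) + z₂(K₂−1)(1+V/F(K₁−1)) = 0
⇒ V/F = [z₁(K₁−1)+z₂(K₂−1)] / [−(K₁−1)(K₂−1)] = 0.20236/0.35105 = 0.5764

V/F = 0.5764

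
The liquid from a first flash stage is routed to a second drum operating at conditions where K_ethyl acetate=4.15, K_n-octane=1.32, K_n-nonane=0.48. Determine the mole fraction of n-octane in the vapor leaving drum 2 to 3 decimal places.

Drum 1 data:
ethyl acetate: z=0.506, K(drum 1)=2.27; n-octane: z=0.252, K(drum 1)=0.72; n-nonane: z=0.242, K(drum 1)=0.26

y_n-octane (drum 2) = 0.314

Drum 1:
Let ψ₁ = V/F and solve Σ zᵢ(Kᵢ−1)/(1+ψ₁(Kᵢ−1)) = 0.
Feasibility: ΣzᵢKᵢ = 1.393, Σzᵢ/Kᵢ = 1.504 — both > 1, two phases present.
Newton iteration, ψ₁⁰ = 0.5:
  ψ₁ = 0.500: g = 0.0267, g' = -0.666 → ψ₁ = 0.540
Converged at ψ₁ = 0.540.
Drum-1 compositions:
  ethyl acetate: x = 0.300, y = 0.682
  n-octane: x = 0.297, y = 0.214
  n-nonane: x = 0.403, y = 0.105
Drum-2 feed = drum-1 liquid: z₂ = (0.3002, 0.2969, 0.4029).
Drum 2:
Material balance + equilibrium reduce to Σ zᵢ(Kᵢ−1)/(1+ψ₂(Kᵢ−1)) = 0.
g(0) = ΣzᵢKᵢ − 1 = 0.831 and g(1) = 1 − Σzᵢ/Kᵢ = -0.137, so a root lies in (0, 1).
Iterate (Newton) starting at ψ₂ = 0.5:
  ψ₂ = 0.500: g = 0.1660, g' = -0.671 → ψ₂ = 0.747
  ψ₂ = 0.747: g = 0.0158, g' = -0.576 → ψ₂ = 0.775
Converged at ψ₂ = 0.775.
  ethyl acetate: x = 0.087, y = 0.362
  n-octane: x = 0.238, y = 0.314
  n-nonane: x = 0.675, y = 0.324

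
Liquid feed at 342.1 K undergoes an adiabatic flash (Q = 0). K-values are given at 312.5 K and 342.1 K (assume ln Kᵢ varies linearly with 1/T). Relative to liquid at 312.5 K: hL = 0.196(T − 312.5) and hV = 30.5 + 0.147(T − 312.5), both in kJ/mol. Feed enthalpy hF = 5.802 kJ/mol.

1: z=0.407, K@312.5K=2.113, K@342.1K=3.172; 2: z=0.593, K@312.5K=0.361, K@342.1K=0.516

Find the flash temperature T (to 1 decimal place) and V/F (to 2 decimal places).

T = 315.9 K, V/F = 0.17

Adiabatic flash: solve Rachford–Rice at each trial T, then check hF = ψ·hV(T) + (1−ψ)·hL(T).
  T = 312.5 K: K = (2.113, 0.361), RR gives ψ = 0.104, H_out = 3.176 kJ/mol
  T = 342.1 K: K = (3.172, 0.516), RR gives ψ = 0.568, H_out = 22.299 kJ/mol
  T = 327.3 K: K = (2.613, 0.435), RR gives ψ = 0.353, H_out = 13.405 kJ/mol
  T = 319.9 K: K = (2.355, 0.397), RR gives ψ = 0.238, H_out = 8.613 kJ/mol
  T = 316.2 K: K = (2.232, 0.379), RR gives ψ = 0.174, H_out = 6.002 kJ/mol
  T = 314.4 K: K = (2.174, 0.370), RR gives ψ = 0.141, H_out = 4.659 kJ/mol
Linear interpolation between T = 314.4 (H_out = 4.659) and T = 316.2 (H_out = 6.002) on hF = 5.802 gives T ≈ 315.9 K, at which ψ = 0.17.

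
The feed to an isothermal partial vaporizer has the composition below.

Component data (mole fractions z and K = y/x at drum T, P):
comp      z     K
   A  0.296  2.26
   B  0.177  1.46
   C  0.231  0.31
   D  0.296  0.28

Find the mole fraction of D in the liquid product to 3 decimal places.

x_D = 0.322

Material balance + equilibrium reduce to Σ zᵢ(Kᵢ−1)/(1+ψ(Kᵢ−1)) = 0.
g(0) = ΣzᵢKᵢ − 1 = 0.082 and g(1) = 1 − Σzᵢ/Kᵢ = -1.055, so a root lies in (0, 1).
Newton–Raphson from ψ = 0.5:
  ψ = 0.500: g = -0.2813, g' = -0.833 → ψ = 0.162
  ψ = 0.162: g = -0.0353, g' = -0.693 → ψ = 0.111
  ψ = 0.111: g = 0.0003, g' = -0.706 → ψ = 0.112
Converged at ψ = 0.112.
Compositions from xᵢ = zᵢ/(1+ψ(Kᵢ−1)), yᵢ = Kᵢxᵢ:
  A: x = 0.260, y = 0.586
  B: x = 0.168, y = 0.246
  C: x = 0.250, y = 0.078
  D: x = 0.322, y = 0.090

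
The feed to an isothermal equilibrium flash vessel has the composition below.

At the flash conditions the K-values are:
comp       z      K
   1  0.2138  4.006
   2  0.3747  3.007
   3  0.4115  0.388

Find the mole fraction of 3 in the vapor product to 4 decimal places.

Iterate (Newton) starting at ψ = 0.5:
  ψ = 0.5000: g = 0.26924, g' = -1.0044 → ψ = 0.7681
  ψ = 0.7681: g = 0.01491, g' = -0.9589 → ψ = 0.7836
  ψ = 0.7836: g = -0.00007, g' = -0.9687 → ψ = 0.7835
Converged at ψ = 0.7835.
Compositions from xᵢ = zᵢ/(1+ψ(Kᵢ−1)), yᵢ = Kᵢxᵢ:
  1: x = 0.0637, y = 0.2553
  2: x = 0.1457, y = 0.4380
  3: x = 0.7906, y = 0.3068

y_3 = 0.3068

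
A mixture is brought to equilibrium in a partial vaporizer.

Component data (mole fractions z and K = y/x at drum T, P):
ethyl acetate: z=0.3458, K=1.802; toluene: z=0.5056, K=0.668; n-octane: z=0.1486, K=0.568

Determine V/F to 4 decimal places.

V/F = 0.1583

Material balance + equilibrium reduce to Σ zᵢ(Kᵢ−1)/(1+V/F(Kᵢ−1)) = 0.
Feasibility: ΣzᵢKᵢ = 1.0453, Σzᵢ/Kᵢ = 1.2104 — both > 1, two phases present.
Newton iteration, V/F⁰ = 0.5:
  V/F = 0.5000: g = -0.08520, g' = -0.2386 → V/F = 0.1429
  V/F = 0.1429: g = 0.00419, g' = -0.2720 → V/F = 0.1583
Converged at V/F = 0.1583.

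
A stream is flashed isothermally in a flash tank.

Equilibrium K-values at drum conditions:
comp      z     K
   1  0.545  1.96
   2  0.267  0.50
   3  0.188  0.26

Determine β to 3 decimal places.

Material balance + equilibrium reduce to Σ zᵢ(Kᵢ−1)/(1+β(Kᵢ−1)) = 0.
Check two-phase: ΣzᵢKᵢ = 1.251 > 1 and Σzᵢ/Kᵢ = 1.535 > 1, so g(0) = 0.251 > 0 and g(1) = -0.535 < 0.
Newton iteration, β⁰ = 0.7:
  β = 0.700: g = -0.1811, g' = -0.781 → β = 0.468
  β = 0.468: g = -0.0261, g' = -0.594 → β = 0.424
  β = 0.424: g = -0.0003, g' = -0.580 → β = 0.423
Converged at β = 0.423.

β = 0.423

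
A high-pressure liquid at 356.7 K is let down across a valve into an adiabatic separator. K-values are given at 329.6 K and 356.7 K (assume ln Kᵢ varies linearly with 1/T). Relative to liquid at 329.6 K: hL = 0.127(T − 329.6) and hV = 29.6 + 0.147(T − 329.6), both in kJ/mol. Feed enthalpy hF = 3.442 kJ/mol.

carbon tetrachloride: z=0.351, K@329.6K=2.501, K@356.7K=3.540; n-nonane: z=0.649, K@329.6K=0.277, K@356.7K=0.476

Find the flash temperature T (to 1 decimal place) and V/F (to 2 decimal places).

Adiabatic flash: solve Rachford–Rice at each trial T, then check hF = ψ·hV(T) + (1−ψ)·hL(T).
  T = 329.6 K: K = (2.501, 0.277), RR gives ψ = 0.053, H_out = 1.572 kJ/mol
  T = 356.7 K: K = (3.540, 0.476), RR gives ψ = 0.414, H_out = 15.931 kJ/mol
  T = 343.1 K: K = (2.994, 0.367), RR gives ψ = 0.229, H_out = 8.547 kJ/mol
  T = 336.4 K: K = (2.743, 0.320), RR gives ψ = 0.144, H_out = 5.140 kJ/mol
  T = 333.0 K: K = (2.621, 0.298), RR gives ψ = 0.099, H_out = 3.382 kJ/mol
  T = 334.7 K: K = (2.681, 0.309), RR gives ψ = 0.122, H_out = 4.266 kJ/mol
Linear interpolation between T = 333.0 (H_out = 3.382) and T = 334.7 (H_out = 4.266) on hF = 3.442 gives T ≈ 333.1 K, at which ψ = 0.10.

T = 333.1 K, V/F = 0.10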